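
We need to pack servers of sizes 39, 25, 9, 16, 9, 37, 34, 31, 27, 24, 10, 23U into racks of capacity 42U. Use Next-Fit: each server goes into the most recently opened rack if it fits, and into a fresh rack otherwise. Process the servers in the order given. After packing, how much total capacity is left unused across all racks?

94

39U → rack 1 (remaining 3U)
25U → rack 2 (remaining 17U)
9U → rack 2 (remaining 8U)
16U → rack 3 (remaining 26U)
9U → rack 3 (remaining 17U)
37U → rack 4 (remaining 5U)
34U → rack 5 (remaining 8U)
31U → rack 6 (remaining 11U)
27U → rack 7 (remaining 15U)
24U → rack 8 (remaining 18U)
10U → rack 8 (remaining 8U)
23U → rack 9 (remaining 19U)
9 racks × 42U = 378U; used 284U; unused 94U.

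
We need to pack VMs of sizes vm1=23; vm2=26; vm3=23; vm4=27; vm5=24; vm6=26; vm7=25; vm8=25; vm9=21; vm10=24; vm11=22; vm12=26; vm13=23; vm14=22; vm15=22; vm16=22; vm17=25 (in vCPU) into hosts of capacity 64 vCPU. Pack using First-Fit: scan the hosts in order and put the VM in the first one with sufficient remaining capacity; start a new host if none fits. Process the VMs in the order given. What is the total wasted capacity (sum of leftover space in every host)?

170

Put vm1 (23 vCPU) in host 1; 41 vCPU remain.
Put vm2 (26 vCPU) in host 1; 15 vCPU remain.
Put vm3 (23 vCPU) in host 2; 41 vCPU remain.
Put vm4 (27 vCPU) in host 2; 14 vCPU remain.
Put vm5 (24 vCPU) in host 3; 40 vCPU remain.
Put vm6 (26 vCPU) in host 3; 14 vCPU remain.
Put vm7 (25 vCPU) in host 4; 39 vCPU remain.
Put vm8 (25 vCPU) in host 4; 14 vCPU remain.
Put vm9 (21 vCPU) in host 5; 43 vCPU remain.
Put vm10 (24 vCPU) in host 5; 19 vCPU remain.
Put vm11 (22 vCPU) in host 6; 42 vCPU remain.
Put vm12 (26 vCPU) in host 6; 16 vCPU remain.
Put vm13 (23 vCPU) in host 7; 41 vCPU remain.
Put vm14 (22 vCPU) in host 7; 19 vCPU remain.
Put vm15 (22 vCPU) in host 8; 42 vCPU remain.
Put vm16 (22 vCPU) in host 8; 20 vCPU remain.
Put vm17 (25 vCPU) in host 9; 39 vCPU remain.
9 hosts × 64 vCPU = 576 vCPU; used 406 vCPU; unused 170 vCPU.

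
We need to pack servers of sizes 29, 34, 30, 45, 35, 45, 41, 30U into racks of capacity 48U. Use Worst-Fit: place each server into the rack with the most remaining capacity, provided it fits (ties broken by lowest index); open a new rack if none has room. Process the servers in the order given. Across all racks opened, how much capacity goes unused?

rack 1: place 29U, 19U left
rack 2: place 34U, 14U left
rack 3: place 30U, 18U left
rack 4: place 45U, 3U left
rack 5: place 35U, 13U left
rack 6: place 45U, 3U left
rack 7: place 41U, 7U left
rack 8: place 30U, 18U left
8 racks × 48U = 384U; used 289U; unused 95U.

95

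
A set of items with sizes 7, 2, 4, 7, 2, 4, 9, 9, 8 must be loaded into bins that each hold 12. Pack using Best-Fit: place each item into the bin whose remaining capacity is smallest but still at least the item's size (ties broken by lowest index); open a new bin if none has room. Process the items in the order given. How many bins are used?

Put 7 in bin 1; 5 remain.
Put 2 in bin 1; 3 remain.
Put 4 in bin 2; 8 remain.
Put 7 in bin 2; 1 remain.
Put 2 in bin 1; 1 remain.
Put 4 in bin 3; 8 remain.
Put 9 in bin 4; 3 remain.
Put 9 in bin 5; 3 remain.
Put 8 in bin 3; 0 remain.
Final bins: [7,2,2] [4,7] [4,8] [9] [9].

5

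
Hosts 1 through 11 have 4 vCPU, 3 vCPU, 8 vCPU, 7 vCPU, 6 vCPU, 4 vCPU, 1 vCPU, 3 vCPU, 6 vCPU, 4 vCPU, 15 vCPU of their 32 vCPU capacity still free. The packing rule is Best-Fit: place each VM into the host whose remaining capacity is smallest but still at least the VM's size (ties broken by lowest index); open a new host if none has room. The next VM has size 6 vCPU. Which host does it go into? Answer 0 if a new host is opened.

5

Hosts with room: host 3 (8 vCPU), host 4 (7 vCPU), host 5 (6 vCPU), host 9 (6 vCPU), host 11 (15 vCPU).
Tightest fit is host 5 with 6 vCPU free.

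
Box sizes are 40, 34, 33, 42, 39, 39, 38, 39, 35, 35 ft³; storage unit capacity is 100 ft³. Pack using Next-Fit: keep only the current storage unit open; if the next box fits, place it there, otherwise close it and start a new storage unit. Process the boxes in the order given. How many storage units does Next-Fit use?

Put 40 ft³ in storage unit 1; 60 ft³ remain.
Put 34 ft³ in storage unit 1; 26 ft³ remain.
Put 33 ft³ in storage unit 2; 67 ft³ remain.
Put 42 ft³ in storage unit 2; 25 ft³ remain.
Put 39 ft³ in storage unit 3; 61 ft³ remain.
Put 39 ft³ in storage unit 3; 22 ft³ remain.
Put 38 ft³ in storage unit 4; 62 ft³ remain.
Put 39 ft³ in storage unit 4; 23 ft³ remain.
Put 35 ft³ in storage unit 5; 65 ft³ remain.
Put 35 ft³ in storage unit 5; 30 ft³ remain.
Final storage units: [40,34] [33,42] [39,39] [38,39] [35,35].

5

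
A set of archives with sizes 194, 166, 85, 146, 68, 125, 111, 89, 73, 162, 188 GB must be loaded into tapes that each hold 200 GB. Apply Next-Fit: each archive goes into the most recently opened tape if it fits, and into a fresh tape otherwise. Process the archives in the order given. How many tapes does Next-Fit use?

9

Put 194 GB in tape 1; 6 GB remain.
Put 166 GB in tape 2; 34 GB remain.
Put 85 GB in tape 3; 115 GB remain.
Put 146 GB in tape 4; 54 GB remain.
Put 68 GB in tape 5; 132 GB remain.
Put 125 GB in tape 5; 7 GB remain.
Put 111 GB in tape 6; 89 GB remain.
Put 89 GB in tape 6; 0 GB remain.
Put 73 GB in tape 7; 127 GB remain.
Put 162 GB in tape 8; 38 GB remain.
Put 188 GB in tape 9; 12 GB remain.
Final tapes: [194] [166] [85] [146] [68,125] [111,89] [73] [162] [188].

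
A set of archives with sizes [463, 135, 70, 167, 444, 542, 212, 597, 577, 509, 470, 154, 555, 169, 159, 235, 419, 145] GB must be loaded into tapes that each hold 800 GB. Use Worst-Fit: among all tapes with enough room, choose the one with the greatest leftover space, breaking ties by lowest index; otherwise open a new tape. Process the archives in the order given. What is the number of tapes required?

9

Put 463 GB in tape 1; 337 GB remain.
Put 135 GB in tape 1; 202 GB remain.
Put 70 GB in tape 1; 132 GB remain.
Put 167 GB in tape 2; 633 GB remain.
Put 444 GB in tape 2; 189 GB remain.
Put 542 GB in tape 3; 258 GB remain.
Put 212 GB in tape 3; 46 GB remain.
Put 597 GB in tape 4; 203 GB remain.
Put 577 GB in tape 5; 223 GB remain.
Put 509 GB in tape 6; 291 GB remain.
Put 470 GB in tape 7; 330 GB remain.
Put 154 GB in tape 7; 176 GB remain.
Put 555 GB in tape 8; 245 GB remain.
Put 169 GB in tape 6; 122 GB remain.
Put 159 GB in tape 8; 86 GB remain.
Put 235 GB in tape 9; 565 GB remain.
Put 419 GB in tape 9; 146 GB remain.
Put 145 GB in tape 5; 78 GB remain.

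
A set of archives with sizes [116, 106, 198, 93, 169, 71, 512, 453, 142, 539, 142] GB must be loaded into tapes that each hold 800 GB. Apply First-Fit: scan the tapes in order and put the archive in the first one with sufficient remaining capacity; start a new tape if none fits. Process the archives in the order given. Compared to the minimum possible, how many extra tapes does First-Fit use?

0

First-Fit: [116,106,198,93,169,71] [512,142,142] [453] [539] → 4 tapes.
Total size 2541 GB; any packing needs at least ⌈2541/800⌉ = 4 tapes.
So 4 is already optimal.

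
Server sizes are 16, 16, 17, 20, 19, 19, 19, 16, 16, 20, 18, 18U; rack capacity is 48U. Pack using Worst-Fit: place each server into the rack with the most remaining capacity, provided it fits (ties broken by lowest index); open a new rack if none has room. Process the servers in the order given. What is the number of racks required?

6

rack 1: place 16U, 32U left
rack 1: place 16U, 16U left
rack 2: place 17U, 31U left
rack 2: place 20U, 11U left
rack 3: place 19U, 29U left
rack 3: place 19U, 10U left
rack 4: place 19U, 29U left
rack 4: place 16U, 13U left
rack 1: place 16U, 0U left
rack 5: place 20U, 28U left
rack 5: place 18U, 10U left
rack 6: place 18U, 30U left
Final racks: [16,16,16] [17,20] [19,19] [19,16] [20,18] [18].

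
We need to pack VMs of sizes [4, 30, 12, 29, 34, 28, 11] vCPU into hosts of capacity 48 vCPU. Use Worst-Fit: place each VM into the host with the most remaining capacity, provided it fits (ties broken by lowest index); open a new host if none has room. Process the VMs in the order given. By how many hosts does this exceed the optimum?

Worst-Fit: [4,30,12] [29] [34] [28,11] → 4 hosts.
Total size 148 vCPU; any packing needs at least ⌈148/48⌉ = 4 hosts.
So 4 is already optimal.

0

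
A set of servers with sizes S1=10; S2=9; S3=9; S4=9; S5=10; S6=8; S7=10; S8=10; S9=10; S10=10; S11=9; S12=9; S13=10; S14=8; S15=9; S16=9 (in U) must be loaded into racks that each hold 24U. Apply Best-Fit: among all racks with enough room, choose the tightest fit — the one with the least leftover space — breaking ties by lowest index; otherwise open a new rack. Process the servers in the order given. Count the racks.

Put S1 (10U) in rack 1; 14U remain.
Put S2 (9U) in rack 1; 5U remain.
Put S3 (9U) in rack 2; 15U remain.
Put S4 (9U) in rack 2; 6U remain.
Put S5 (10U) in rack 3; 14U remain.
Put S6 (8U) in rack 3; 6U remain.
Put S7 (10U) in rack 4; 14U remain.
Put S8 (10U) in rack 4; 4U remain.
Put S9 (10U) in rack 5; 14U remain.
Put S10 (10U) in rack 5; 4U remain.
Put S11 (9U) in rack 6; 15U remain.
Put S12 (9U) in rack 6; 6U remain.
Put S13 (10U) in rack 7; 14U remain.
Put S14 (8U) in rack 7; 6U remain.
Put S15 (9U) in rack 8; 15U remain.
Put S16 (9U) in rack 8; 6U remain.

8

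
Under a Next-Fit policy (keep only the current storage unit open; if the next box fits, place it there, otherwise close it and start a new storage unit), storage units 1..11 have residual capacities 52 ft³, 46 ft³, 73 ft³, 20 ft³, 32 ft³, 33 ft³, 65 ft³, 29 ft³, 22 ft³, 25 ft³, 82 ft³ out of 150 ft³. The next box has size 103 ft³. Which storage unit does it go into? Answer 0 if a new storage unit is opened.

Next-Fit only looks at storage unit 11, which has 82 ft³ free.
103 ft³ does not fit, so a new storage unit is opened.

0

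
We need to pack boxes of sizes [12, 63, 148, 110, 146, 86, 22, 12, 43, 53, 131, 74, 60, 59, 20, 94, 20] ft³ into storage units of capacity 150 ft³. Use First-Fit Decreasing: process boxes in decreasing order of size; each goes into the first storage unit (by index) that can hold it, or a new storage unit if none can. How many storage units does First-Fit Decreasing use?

Sorted descending: 148, 146, 131, 110, 94, 86, 74, 63, 60, 59, 53, 43, 22, 20, 20, 12, 12.
storage unit 1: place 148 ft³, 2 ft³ left
storage unit 2: place 146 ft³, 4 ft³ left
storage unit 3: place 131 ft³, 19 ft³ left
storage unit 4: place 110 ft³, 40 ft³ left
storage unit 5: place 94 ft³, 56 ft³ left
storage unit 6: place 86 ft³, 64 ft³ left
storage unit 7: place 74 ft³, 76 ft³ left
storage unit 6: place 63 ft³, 1 ft³ left
storage unit 7: place 60 ft³, 16 ft³ left
storage unit 8: place 59 ft³, 91 ft³ left
storage unit 5: place 53 ft³, 3 ft³ left
storage unit 8: place 43 ft³, 48 ft³ left
storage unit 4: place 22 ft³, 18 ft³ left
storage unit 8: place 20 ft³, 28 ft³ left
storage unit 8: place 20 ft³, 8 ft³ left
storage unit 3: place 12 ft³, 7 ft³ left
storage unit 4: place 12 ft³, 6 ft³ left

8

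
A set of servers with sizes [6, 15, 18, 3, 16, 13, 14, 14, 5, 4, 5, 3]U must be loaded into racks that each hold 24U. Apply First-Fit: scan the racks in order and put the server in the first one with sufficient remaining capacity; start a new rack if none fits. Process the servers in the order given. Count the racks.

rack 1: place 6U, 18U left
rack 1: place 15U, 3U left
rack 2: place 18U, 6U left
rack 1: place 3U, 0U left
rack 3: place 16U, 8U left
rack 4: place 13U, 11U left
rack 5: place 14U, 10U left
rack 6: place 14U, 10U left
rack 2: place 5U, 1U left
rack 3: place 4U, 4U left
rack 4: place 5U, 6U left
rack 3: place 3U, 1U left

6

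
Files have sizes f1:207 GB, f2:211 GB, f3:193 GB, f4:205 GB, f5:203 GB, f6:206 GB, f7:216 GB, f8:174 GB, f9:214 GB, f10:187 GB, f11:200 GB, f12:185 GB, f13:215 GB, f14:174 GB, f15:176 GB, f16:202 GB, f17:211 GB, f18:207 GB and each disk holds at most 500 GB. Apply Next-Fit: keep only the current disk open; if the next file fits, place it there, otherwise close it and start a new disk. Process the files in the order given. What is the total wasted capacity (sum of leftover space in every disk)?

914

disk 1: place f1 (207 GB), 293 GB left
disk 1: place f2 (211 GB), 82 GB left
disk 2: place f3 (193 GB), 307 GB left
disk 2: place f4 (205 GB), 102 GB left
disk 3: place f5 (203 GB), 297 GB left
disk 3: place f6 (206 GB), 91 GB left
disk 4: place f7 (216 GB), 284 GB left
disk 4: place f8 (174 GB), 110 GB left
disk 5: place f9 (214 GB), 286 GB left
disk 5: place f10 (187 GB), 99 GB left
disk 6: place f11 (200 GB), 300 GB left
disk 6: place f12 (185 GB), 115 GB left
disk 7: place f13 (215 GB), 285 GB left
disk 7: place f14 (174 GB), 111 GB left
disk 8: place f15 (176 GB), 324 GB left
disk 8: place f16 (202 GB), 122 GB left
disk 9: place f17 (211 GB), 289 GB left
disk 9: place f18 (207 GB), 82 GB left
9 disks × 500 GB = 4500 GB; used 3586 GB; unused 914 GB.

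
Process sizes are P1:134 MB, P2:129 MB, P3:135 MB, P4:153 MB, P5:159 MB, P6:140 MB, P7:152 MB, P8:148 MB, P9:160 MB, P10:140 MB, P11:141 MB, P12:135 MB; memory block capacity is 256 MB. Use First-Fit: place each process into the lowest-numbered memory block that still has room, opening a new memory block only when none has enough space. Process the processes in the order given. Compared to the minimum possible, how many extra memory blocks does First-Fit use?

First-Fit: [134] [129] [135] [153] [159] [140] [152] [148] [160] [140] [141] [135] → 12 memory blocks.
12 processes exceed 128 MB (half the capacity), and no two of those can share a memory block, so at least 12 memory blocks are needed.
So 12 is already optimal.

0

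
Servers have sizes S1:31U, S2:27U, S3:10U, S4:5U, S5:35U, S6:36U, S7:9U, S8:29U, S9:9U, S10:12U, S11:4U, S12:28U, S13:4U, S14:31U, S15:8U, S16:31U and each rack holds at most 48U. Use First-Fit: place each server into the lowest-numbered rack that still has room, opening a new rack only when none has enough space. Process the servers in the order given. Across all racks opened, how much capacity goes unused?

75

Put S1 (31U) in rack 1; 17U remain.
Put S2 (27U) in rack 2; 21U remain.
Put S3 (10U) in rack 1; 7U remain.
Put S4 (5U) in rack 1; 2U remain.
Put S5 (35U) in rack 3; 13U remain.
Put S6 (36U) in rack 4; 12U remain.
Put S7 (9U) in rack 2; 12U remain.
Put S8 (29U) in rack 5; 19U remain.
Put S9 (9U) in rack 2; 3U remain.
Put S10 (12U) in rack 3; 1U remain.
Put S11 (4U) in rack 4; 8U remain.
Put S12 (28U) in rack 6; 20U remain.
Put S13 (4U) in rack 4; 4U remain.
Put S14 (31U) in rack 7; 17U remain.
Put S15 (8U) in rack 5; 11U remain.
Put S16 (31U) in rack 8; 17U remain.
8 racks × 48U = 384U; used 309U; unused 75U.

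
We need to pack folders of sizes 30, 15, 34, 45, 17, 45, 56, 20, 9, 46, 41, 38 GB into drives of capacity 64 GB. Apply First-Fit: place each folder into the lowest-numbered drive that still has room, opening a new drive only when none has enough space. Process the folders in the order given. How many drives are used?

drive 1: place 30 GB, 34 GB left
drive 1: place 15 GB, 19 GB left
drive 2: place 34 GB, 30 GB left
drive 3: place 45 GB, 19 GB left
drive 1: place 17 GB, 2 GB left
drive 4: place 45 GB, 19 GB left
drive 5: place 56 GB, 8 GB left
drive 2: place 20 GB, 10 GB left
drive 2: place 9 GB, 1 GB left
drive 6: place 46 GB, 18 GB left
drive 7: place 41 GB, 23 GB left
drive 8: place 38 GB, 26 GB left

8 drives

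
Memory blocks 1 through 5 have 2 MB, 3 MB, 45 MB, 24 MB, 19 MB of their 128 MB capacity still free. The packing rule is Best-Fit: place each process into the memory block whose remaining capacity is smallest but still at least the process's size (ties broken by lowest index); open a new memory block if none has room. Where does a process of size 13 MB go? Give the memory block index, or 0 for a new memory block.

5

Memory blocks with room: memory block 3 (45 MB), memory block 4 (24 MB), memory block 5 (19 MB).
Tightest fit is memory block 5 with 19 MB free.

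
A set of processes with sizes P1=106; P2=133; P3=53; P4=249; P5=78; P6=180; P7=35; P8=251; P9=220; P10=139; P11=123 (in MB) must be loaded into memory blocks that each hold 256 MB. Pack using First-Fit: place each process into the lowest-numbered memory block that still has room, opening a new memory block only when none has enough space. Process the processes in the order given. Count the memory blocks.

8

Put P1 (106 MB) in memory block 1; 150 MB remain.
Put P2 (133 MB) in memory block 1; 17 MB remain.
Put P3 (53 MB) in memory block 2; 203 MB remain.
Put P4 (249 MB) in memory block 3; 7 MB remain.
Put P5 (78 MB) in memory block 2; 125 MB remain.
Put P6 (180 MB) in memory block 4; 76 MB remain.
Put P7 (35 MB) in memory block 2; 90 MB remain.
Put P8 (251 MB) in memory block 5; 5 MB remain.
Put P9 (220 MB) in memory block 6; 36 MB remain.
Put P10 (139 MB) in memory block 7; 117 MB remain.
Put P11 (123 MB) in memory block 8; 133 MB remain.
Final memory blocks: [106,133] [53,78,35] [249] [180] [251] [220] [139] [123].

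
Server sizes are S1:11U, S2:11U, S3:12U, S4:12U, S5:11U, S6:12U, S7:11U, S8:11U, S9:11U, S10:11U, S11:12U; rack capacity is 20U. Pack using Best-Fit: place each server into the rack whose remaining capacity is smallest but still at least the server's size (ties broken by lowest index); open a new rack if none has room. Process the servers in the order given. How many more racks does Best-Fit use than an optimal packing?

0

Best-Fit: [11] [11] [12] [12] [11] [12] [11] [11] [11] [11] [12] → 11 racks.
11 servers exceed 10U (half the capacity), and no two of those can share a rack, so at least 11 racks are needed.
So 11 is already optimal.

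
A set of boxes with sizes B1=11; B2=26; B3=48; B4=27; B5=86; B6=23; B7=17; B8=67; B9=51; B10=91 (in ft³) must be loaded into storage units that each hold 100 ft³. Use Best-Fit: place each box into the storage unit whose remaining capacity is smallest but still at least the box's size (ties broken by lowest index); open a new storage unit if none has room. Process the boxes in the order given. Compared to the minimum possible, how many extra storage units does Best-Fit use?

Best-Fit: [11,26,48] [27,23,17] [86] [67] [51] [91] → 6 storage units.
Total size 447 ft³; any packing needs at least ⌈447/100⌉ = 5 storage units.
An optimal packing achieves that bound: [91] [86,11] [67,27] [51,48] [26,23,17] → 5 storage units.
Excess: 6 − 5 = 1.

1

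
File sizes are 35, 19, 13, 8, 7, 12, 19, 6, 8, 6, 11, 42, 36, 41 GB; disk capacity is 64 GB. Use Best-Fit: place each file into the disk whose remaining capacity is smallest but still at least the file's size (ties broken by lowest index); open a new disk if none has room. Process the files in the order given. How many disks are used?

5 disks

disk 1: place 35 GB, 29 GB left
disk 1: place 19 GB, 10 GB left
disk 2: place 13 GB, 51 GB left
disk 1: place 8 GB, 2 GB left
disk 2: place 7 GB, 44 GB left
disk 2: place 12 GB, 32 GB left
disk 2: place 19 GB, 13 GB left
disk 2: place 6 GB, 7 GB left
disk 3: place 8 GB, 56 GB left
disk 2: place 6 GB, 1 GB left
disk 3: place 11 GB, 45 GB left
disk 3: place 42 GB, 3 GB left
disk 4: place 36 GB, 28 GB left
disk 5: place 41 GB, 23 GB left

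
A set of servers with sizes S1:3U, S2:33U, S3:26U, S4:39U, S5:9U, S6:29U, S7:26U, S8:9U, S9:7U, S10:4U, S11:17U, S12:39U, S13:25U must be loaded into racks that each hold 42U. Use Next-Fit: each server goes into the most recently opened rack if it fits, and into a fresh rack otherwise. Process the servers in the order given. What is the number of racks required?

8

S1 (3U) → rack 1 (remaining 39U)
S2 (33U) → rack 1 (remaining 6U)
S3 (26U) → rack 2 (remaining 16U)
S4 (39U) → rack 3 (remaining 3U)
S5 (9U) → rack 4 (remaining 33U)
S6 (29U) → rack 4 (remaining 4U)
S7 (26U) → rack 5 (remaining 16U)
S8 (9U) → rack 5 (remaining 7U)
S9 (7U) → rack 5 (remaining 0U)
S10 (4U) → rack 6 (remaining 38U)
S11 (17U) → rack 6 (remaining 21U)
S12 (39U) → rack 7 (remaining 3U)
S13 (25U) → rack 8 (remaining 17U)
Final racks: [3,33] [26] [39] [9,29] [26,9,7] [4,17] [39] [25].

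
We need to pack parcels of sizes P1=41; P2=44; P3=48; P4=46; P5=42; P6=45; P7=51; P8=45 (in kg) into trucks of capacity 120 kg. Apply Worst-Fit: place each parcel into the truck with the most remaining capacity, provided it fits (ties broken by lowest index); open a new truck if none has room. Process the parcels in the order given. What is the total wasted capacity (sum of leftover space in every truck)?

118

Put P1 (41 kg) in truck 1; 79 kg remain.
Put P2 (44 kg) in truck 1; 35 kg remain.
Put P3 (48 kg) in truck 2; 72 kg remain.
Put P4 (46 kg) in truck 2; 26 kg remain.
Put P5 (42 kg) in truck 3; 78 kg remain.
Put P6 (45 kg) in truck 3; 33 kg remain.
Put P7 (51 kg) in truck 4; 69 kg remain.
Put P8 (45 kg) in truck 4; 24 kg remain.
4 trucks × 120 kg = 480 kg; used 362 kg; unused 118 kg.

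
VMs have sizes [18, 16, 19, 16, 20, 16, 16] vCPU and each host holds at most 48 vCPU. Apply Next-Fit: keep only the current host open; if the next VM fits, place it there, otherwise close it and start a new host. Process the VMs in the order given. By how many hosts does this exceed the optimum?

1

Next-Fit: [18,16] [19,16] [20,16] [16] → 4 hosts.
Total size 121 vCPU; any packing needs at least ⌈121/48⌉ = 3 hosts.
An optimal packing achieves that bound: [20,19] [18,16] [16,16,16] → 3 hosts.
Excess: 4 − 3 = 1.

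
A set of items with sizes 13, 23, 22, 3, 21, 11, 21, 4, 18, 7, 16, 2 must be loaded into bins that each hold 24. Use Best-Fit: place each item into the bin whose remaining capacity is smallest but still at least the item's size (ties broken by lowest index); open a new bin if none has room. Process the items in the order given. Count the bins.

8

Put 13 in bin 1; 11 remain.
Put 23 in bin 2; 1 remain.
Put 22 in bin 3; 2 remain.
Put 3 in bin 1; 8 remain.
Put 21 in bin 4; 3 remain.
Put 11 in bin 5; 13 remain.
Put 21 in bin 6; 3 remain.
Put 4 in bin 1; 4 remain.
Put 18 in bin 7; 6 remain.
Put 7 in bin 5; 6 remain.
Put 16 in bin 8; 8 remain.
Put 2 in bin 3; 0 remain.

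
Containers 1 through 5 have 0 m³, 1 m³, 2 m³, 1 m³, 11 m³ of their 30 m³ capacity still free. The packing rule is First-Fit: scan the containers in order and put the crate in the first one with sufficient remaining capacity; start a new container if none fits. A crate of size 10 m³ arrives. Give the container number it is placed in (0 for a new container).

5

Containers with room: container 5 (11 m³).
The first with room is container 5.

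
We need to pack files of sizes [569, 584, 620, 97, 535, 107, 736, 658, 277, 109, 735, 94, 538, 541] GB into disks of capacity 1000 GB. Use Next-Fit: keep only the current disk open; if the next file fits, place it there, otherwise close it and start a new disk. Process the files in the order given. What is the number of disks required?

9 disks

disk 1: place 569 GB, 431 GB left
disk 2: place 584 GB, 416 GB left
disk 3: place 620 GB, 380 GB left
disk 3: place 97 GB, 283 GB left
disk 4: place 535 GB, 465 GB left
disk 4: place 107 GB, 358 GB left
disk 5: place 736 GB, 264 GB left
disk 6: place 658 GB, 342 GB left
disk 6: place 277 GB, 65 GB left
disk 7: place 109 GB, 891 GB left
disk 7: place 735 GB, 156 GB left
disk 7: place 94 GB, 62 GB left
disk 8: place 538 GB, 462 GB left
disk 9: place 541 GB, 459 GB left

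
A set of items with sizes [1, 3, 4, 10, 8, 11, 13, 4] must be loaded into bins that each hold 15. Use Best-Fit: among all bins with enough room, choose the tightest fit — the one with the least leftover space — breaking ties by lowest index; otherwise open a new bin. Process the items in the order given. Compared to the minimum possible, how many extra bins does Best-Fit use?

1

Best-Fit: [1,3,4] [10] [8] [11,4] [13] → 5 bins.
Total size 54; any packing needs at least ⌈54/15⌉ = 4 bins.
An optimal packing achieves that bound: [13,1] [11,4] [10,4] [8,3] → 4 bins.
Excess: 5 − 4 = 1.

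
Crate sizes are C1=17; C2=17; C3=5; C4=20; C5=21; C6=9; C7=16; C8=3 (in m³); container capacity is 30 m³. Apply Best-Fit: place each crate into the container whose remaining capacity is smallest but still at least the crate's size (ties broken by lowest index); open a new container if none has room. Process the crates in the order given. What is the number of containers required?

5

container 1: place C1 (17 m³), 13 m³ left
container 2: place C2 (17 m³), 13 m³ left
container 1: place C3 (5 m³), 8 m³ left
container 3: place C4 (20 m³), 10 m³ left
container 4: place C5 (21 m³), 9 m³ left
container 4: place C6 (9 m³), 0 m³ left
container 5: place C7 (16 m³), 14 m³ left
container 1: place C8 (3 m³), 5 m³ left
Final containers: [17,5,3] [17] [20] [21,9] [16].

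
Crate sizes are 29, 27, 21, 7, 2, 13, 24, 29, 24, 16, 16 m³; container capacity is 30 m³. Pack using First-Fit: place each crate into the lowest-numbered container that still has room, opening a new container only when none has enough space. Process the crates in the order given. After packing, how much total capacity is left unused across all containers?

container 1: place 29 m³, 1 m³ left
container 2: place 27 m³, 3 m³ left
container 3: place 21 m³, 9 m³ left
container 3: place 7 m³, 2 m³ left
container 2: place 2 m³, 1 m³ left
container 4: place 13 m³, 17 m³ left
container 5: place 24 m³, 6 m³ left
container 6: place 29 m³, 1 m³ left
container 7: place 24 m³, 6 m³ left
container 4: place 16 m³, 1 m³ left
container 8: place 16 m³, 14 m³ left
8 containers × 30 m³ = 240 m³; used 208 m³; unused 32 m³.

32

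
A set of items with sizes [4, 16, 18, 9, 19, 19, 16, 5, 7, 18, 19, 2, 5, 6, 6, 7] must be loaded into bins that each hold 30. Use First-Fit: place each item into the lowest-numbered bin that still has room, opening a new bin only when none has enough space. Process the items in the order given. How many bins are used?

7 bins

4 → bin 1 (remaining 26)
16 → bin 1 (remaining 10)
18 → bin 2 (remaining 12)
9 → bin 1 (remaining 1)
19 → bin 3 (remaining 11)
19 → bin 4 (remaining 11)
16 → bin 5 (remaining 14)
5 → bin 2 (remaining 7)
7 → bin 2 (remaining 0)
18 → bin 6 (remaining 12)
19 → bin 7 (remaining 11)
2 → bin 3 (remaining 9)
5 → bin 3 (remaining 4)
6 → bin 4 (remaining 5)
6 → bin 5 (remaining 8)
7 → bin 5 (remaining 1)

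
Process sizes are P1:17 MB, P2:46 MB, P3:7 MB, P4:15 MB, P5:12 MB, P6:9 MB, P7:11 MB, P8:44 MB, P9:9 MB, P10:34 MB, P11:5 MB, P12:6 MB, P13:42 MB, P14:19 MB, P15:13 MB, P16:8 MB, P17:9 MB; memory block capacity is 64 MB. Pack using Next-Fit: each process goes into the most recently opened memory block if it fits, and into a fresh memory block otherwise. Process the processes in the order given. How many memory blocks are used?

memory block 1: place P1 (17 MB), 47 MB left
memory block 1: place P2 (46 MB), 1 MB left
memory block 2: place P3 (7 MB), 57 MB left
memory block 2: place P4 (15 MB), 42 MB left
memory block 2: place P5 (12 MB), 30 MB left
memory block 2: place P6 (9 MB), 21 MB left
memory block 2: place P7 (11 MB), 10 MB left
memory block 3: place P8 (44 MB), 20 MB left
memory block 3: place P9 (9 MB), 11 MB left
memory block 4: place P10 (34 MB), 30 MB left
memory block 4: place P11 (5 MB), 25 MB left
memory block 4: place P12 (6 MB), 19 MB left
memory block 5: place P13 (42 MB), 22 MB left
memory block 5: place P14 (19 MB), 3 MB left
memory block 6: place P15 (13 MB), 51 MB left
memory block 6: place P16 (8 MB), 43 MB left
memory block 6: place P17 (9 MB), 34 MB left

6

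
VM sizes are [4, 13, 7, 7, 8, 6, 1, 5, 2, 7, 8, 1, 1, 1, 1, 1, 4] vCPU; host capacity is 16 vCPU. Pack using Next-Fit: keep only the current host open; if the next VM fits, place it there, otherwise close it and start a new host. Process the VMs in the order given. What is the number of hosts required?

7

Put 4 vCPU in host 1; 12 vCPU remain.
Put 13 vCPU in host 2; 3 vCPU remain.
Put 7 vCPU in host 3; 9 vCPU remain.
Put 7 vCPU in host 3; 2 vCPU remain.
Put 8 vCPU in host 4; 8 vCPU remain.
Put 6 vCPU in host 4; 2 vCPU remain.
Put 1 vCPU in host 4; 1 vCPU remain.
Put 5 vCPU in host 5; 11 vCPU remain.
Put 2 vCPU in host 5; 9 vCPU remain.
Put 7 vCPU in host 5; 2 vCPU remain.
Put 8 vCPU in host 6; 8 vCPU remain.
Put 1 vCPU in host 6; 7 vCPU remain.
Put 1 vCPU in host 6; 6 vCPU remain.
Put 1 vCPU in host 6; 5 vCPU remain.
Put 1 vCPU in host 6; 4 vCPU remain.
Put 1 vCPU in host 6; 3 vCPU remain.
Put 4 vCPU in host 7; 12 vCPU remain.
Final hosts: [4] [13] [7,7] [8,6,1] [5,2,7] [8,1,1,1,1,1] [4].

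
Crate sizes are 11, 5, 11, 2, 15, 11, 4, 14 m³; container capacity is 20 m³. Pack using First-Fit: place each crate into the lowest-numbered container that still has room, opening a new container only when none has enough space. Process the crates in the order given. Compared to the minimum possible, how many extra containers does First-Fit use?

First-Fit: [11,5,2] [11,4] [15] [11] [14] → 5 containers.
5 crates exceed 10 m³ (half the capacity), and no two of those can share a container, so at least 5 containers are needed.
So 5 is already optimal.

0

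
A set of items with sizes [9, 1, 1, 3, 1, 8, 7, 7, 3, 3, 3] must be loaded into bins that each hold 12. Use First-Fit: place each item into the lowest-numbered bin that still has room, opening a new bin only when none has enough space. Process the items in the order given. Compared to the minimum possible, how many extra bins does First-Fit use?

1

First-Fit: [9,1,1,1] [3,8] [7,3] [7,3] [3] → 5 bins.
Total size 46; any packing needs at least ⌈46/12⌉ = 4 bins.
An optimal packing achieves that bound: [9,3] [8,3,1] [7,3,1,1] [7,3] → 4 bins.
Excess: 5 − 4 = 1.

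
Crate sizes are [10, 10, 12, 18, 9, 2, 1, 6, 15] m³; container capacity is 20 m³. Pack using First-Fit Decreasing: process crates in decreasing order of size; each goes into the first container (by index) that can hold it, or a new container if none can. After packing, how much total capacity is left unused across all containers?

17

Sorted descending: 18, 15, 12, 10, 10, 9, 6, 2, 1.
container 1: place 18 m³, 2 m³ left
container 2: place 15 m³, 5 m³ left
container 3: place 12 m³, 8 m³ left
container 4: place 10 m³, 10 m³ left
container 4: place 10 m³, 0 m³ left
container 5: place 9 m³, 11 m³ left
container 3: place 6 m³, 2 m³ left
container 1: place 2 m³, 0 m³ left
container 2: place 1 m³, 4 m³ left
5 containers × 20 m³ = 100 m³; used 83 m³; unused 17 m³.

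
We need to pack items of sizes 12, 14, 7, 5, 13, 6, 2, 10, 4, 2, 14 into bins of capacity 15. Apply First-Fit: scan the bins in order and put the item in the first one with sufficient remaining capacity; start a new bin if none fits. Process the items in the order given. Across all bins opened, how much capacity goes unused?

16

bin 1: place 12, 3 left
bin 2: place 14, 1 left
bin 3: place 7, 8 left
bin 3: place 5, 3 left
bin 4: place 13, 2 left
bin 5: place 6, 9 left
bin 1: place 2, 1 left
bin 6: place 10, 5 left
bin 5: place 4, 5 left
bin 3: place 2, 1 left
bin 7: place 14, 1 left
7 bins × 15 = 105; used 89; unused 16.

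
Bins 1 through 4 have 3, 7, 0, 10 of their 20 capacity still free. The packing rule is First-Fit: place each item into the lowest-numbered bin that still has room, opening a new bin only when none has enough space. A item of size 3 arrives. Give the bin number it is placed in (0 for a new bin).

Bins with room: bin 1 (3), bin 2 (7), bin 4 (10).
The first with room is bin 1.

1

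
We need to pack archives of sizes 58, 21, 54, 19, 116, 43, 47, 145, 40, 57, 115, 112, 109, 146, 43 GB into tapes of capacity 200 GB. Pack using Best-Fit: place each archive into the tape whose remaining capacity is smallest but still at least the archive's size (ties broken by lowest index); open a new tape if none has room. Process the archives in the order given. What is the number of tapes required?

7

58 GB → tape 1 (remaining 142 GB)
21 GB → tape 1 (remaining 121 GB)
54 GB → tape 1 (remaining 67 GB)
19 GB → tape 1 (remaining 48 GB)
116 GB → tape 2 (remaining 84 GB)
43 GB → tape 1 (remaining 5 GB)
47 GB → tape 2 (remaining 37 GB)
145 GB → tape 3 (remaining 55 GB)
40 GB → tape 3 (remaining 15 GB)
57 GB → tape 4 (remaining 143 GB)
115 GB → tape 4 (remaining 28 GB)
112 GB → tape 5 (remaining 88 GB)
109 GB → tape 6 (remaining 91 GB)
146 GB → tape 7 (remaining 54 GB)
43 GB → tape 7 (remaining 11 GB)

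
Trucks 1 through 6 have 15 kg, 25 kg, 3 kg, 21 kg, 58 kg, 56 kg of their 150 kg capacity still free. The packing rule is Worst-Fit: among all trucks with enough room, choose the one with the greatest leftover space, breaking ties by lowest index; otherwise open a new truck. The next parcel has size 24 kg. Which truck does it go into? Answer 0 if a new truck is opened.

5

Trucks with room: truck 2 (25 kg), truck 5 (58 kg), truck 6 (56 kg).
Most room is truck 5 with 58 kg free.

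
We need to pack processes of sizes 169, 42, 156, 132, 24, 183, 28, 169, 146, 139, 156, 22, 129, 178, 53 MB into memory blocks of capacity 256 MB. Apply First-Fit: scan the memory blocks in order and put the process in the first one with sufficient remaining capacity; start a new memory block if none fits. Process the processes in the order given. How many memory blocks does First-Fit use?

memory block 1: place 169 MB, 87 MB left
memory block 1: place 42 MB, 45 MB left
memory block 2: place 156 MB, 100 MB left
memory block 3: place 132 MB, 124 MB left
memory block 1: place 24 MB, 21 MB left
memory block 4: place 183 MB, 73 MB left
memory block 2: place 28 MB, 72 MB left
memory block 5: place 169 MB, 87 MB left
memory block 6: place 146 MB, 110 MB left
memory block 7: place 139 MB, 117 MB left
memory block 8: place 156 MB, 100 MB left
memory block 2: place 22 MB, 50 MB left
memory block 9: place 129 MB, 127 MB left
memory block 10: place 178 MB, 78 MB left
memory block 3: place 53 MB, 71 MB left
Final memory blocks: [169,42,24] [156,28,22] [132,53] [183] [169] [146] [139] [156] [129] [178].

10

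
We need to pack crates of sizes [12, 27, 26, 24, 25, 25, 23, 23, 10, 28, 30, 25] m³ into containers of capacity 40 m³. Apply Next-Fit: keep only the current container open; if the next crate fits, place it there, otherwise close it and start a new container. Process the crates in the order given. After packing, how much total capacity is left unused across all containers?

Put 12 m³ in container 1; 28 m³ remain.
Put 27 m³ in container 1; 1 m³ remain.
Put 26 m³ in container 2; 14 m³ remain.
Put 24 m³ in container 3; 16 m³ remain.
Put 25 m³ in container 4; 15 m³ remain.
Put 25 m³ in container 5; 15 m³ remain.
Put 23 m³ in container 6; 17 m³ remain.
Put 23 m³ in container 7; 17 m³ remain.
Put 10 m³ in container 7; 7 m³ remain.
Put 28 m³ in container 8; 12 m³ remain.
Put 30 m³ in container 9; 10 m³ remain.
Put 25 m³ in container 10; 15 m³ remain.
10 containers × 40 m³ = 400 m³; used 278 m³; unused 122 m³.

122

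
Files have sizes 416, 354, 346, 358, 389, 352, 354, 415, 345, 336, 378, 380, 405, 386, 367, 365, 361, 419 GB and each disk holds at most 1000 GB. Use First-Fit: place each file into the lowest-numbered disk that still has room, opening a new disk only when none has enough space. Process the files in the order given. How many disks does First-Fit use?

9 disks

Put 416 GB in disk 1; 584 GB remain.
Put 354 GB in disk 1; 230 GB remain.
Put 346 GB in disk 2; 654 GB remain.
Put 358 GB in disk 2; 296 GB remain.
Put 389 GB in disk 3; 611 GB remain.
Put 352 GB in disk 3; 259 GB remain.
Put 354 GB in disk 4; 646 GB remain.
Put 415 GB in disk 4; 231 GB remain.
Put 345 GB in disk 5; 655 GB remain.
Put 336 GB in disk 5; 319 GB remain.
Put 378 GB in disk 6; 622 GB remain.
Put 380 GB in disk 6; 242 GB remain.
Put 405 GB in disk 7; 595 GB remain.
Put 386 GB in disk 7; 209 GB remain.
Put 367 GB in disk 8; 633 GB remain.
Put 365 GB in disk 8; 268 GB remain.
Put 361 GB in disk 9; 639 GB remain.
Put 419 GB in disk 9; 220 GB remain.
Final disks: [416,354] [346,358] [389,352] [354,415] [345,336] [378,380] [405,386] [367,365] [361,419].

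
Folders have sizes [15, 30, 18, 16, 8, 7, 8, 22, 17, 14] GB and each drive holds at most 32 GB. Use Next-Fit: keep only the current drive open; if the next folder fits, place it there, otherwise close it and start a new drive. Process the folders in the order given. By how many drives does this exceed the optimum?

Next-Fit: [15] [30] [18] [16,8,7] [8,22] [17,14] → 6 drives.
Total size 155 GB; any packing needs at least ⌈155/32⌉ = 5 drives.
An optimal packing achieves that bound: [30] [22,8] [18,14] [17,15] [16,8,7] → 5 drives.
Excess: 6 − 5 = 1.

1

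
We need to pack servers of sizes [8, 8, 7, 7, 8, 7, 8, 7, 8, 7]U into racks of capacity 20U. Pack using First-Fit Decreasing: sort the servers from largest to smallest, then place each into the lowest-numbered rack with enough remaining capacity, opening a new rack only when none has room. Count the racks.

5 racks

Sorted descending: 8, 8, 8, 8, 8, 7, 7, 7, 7, 7.
rack 1: place 8U, 12U left
rack 1: place 8U, 4U left
rack 2: place 8U, 12U left
rack 2: place 8U, 4U left
rack 3: place 8U, 12U left
rack 3: place 7U, 5U left
rack 4: place 7U, 13U left
rack 4: place 7U, 6U left
rack 5: place 7U, 13U left
rack 5: place 7U, 6U left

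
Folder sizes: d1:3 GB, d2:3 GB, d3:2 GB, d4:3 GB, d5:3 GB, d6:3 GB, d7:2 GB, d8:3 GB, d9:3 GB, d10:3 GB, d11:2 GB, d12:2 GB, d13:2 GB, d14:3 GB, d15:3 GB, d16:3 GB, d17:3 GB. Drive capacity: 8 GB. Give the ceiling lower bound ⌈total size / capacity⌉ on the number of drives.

6

Total size = 3 + 3 + 2 + 3 + 3 + 3 + 2 + 3 + 3 + 3 + 2 + 2 + 2 + 3 + 3 + 3 + 3 = 46 GB.
⌈46 / 8⌉ = 6.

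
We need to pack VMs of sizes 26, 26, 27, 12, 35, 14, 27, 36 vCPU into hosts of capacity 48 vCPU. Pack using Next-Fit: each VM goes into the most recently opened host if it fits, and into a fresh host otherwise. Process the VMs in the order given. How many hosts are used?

6 hosts

26 vCPU → host 1 (remaining 22 vCPU)
26 vCPU → host 2 (remaining 22 vCPU)
27 vCPU → host 3 (remaining 21 vCPU)
12 vCPU → host 3 (remaining 9 vCPU)
35 vCPU → host 4 (remaining 13 vCPU)
14 vCPU → host 5 (remaining 34 vCPU)
27 vCPU → host 5 (remaining 7 vCPU)
36 vCPU → host 6 (remaining 12 vCPU)
Final hosts: [26] [26] [27,12] [35] [14,27] [36].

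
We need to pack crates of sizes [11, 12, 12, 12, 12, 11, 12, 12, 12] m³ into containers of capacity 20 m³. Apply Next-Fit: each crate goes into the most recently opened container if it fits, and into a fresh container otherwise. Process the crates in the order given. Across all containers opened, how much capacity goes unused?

11 m³ → container 1 (remaining 9 m³)
12 m³ → container 2 (remaining 8 m³)
12 m³ → container 3 (remaining 8 m³)
12 m³ → container 4 (remaining 8 m³)
12 m³ → container 5 (remaining 8 m³)
11 m³ → container 6 (remaining 9 m³)
12 m³ → container 7 (remaining 8 m³)
12 m³ → container 8 (remaining 8 m³)
12 m³ → container 9 (remaining 8 m³)
9 containers × 20 m³ = 180 m³; used 106 m³; unused 74 m³.

74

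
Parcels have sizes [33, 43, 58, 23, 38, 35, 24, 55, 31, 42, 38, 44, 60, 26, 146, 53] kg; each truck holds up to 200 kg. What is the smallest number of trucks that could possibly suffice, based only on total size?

4 trucks

Total size = 33 + 43 + 58 + 23 + 38 + 35 + 24 + 55 + 31 + 42 + 38 + 44 + 60 + 26 + 146 + 53 = 749 kg.
⌈749 / 200⌉ = 4.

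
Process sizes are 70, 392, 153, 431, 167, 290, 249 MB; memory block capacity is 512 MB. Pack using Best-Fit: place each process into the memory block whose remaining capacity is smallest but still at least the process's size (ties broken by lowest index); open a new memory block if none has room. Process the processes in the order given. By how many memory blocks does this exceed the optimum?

Best-Fit: [70,392] [153,167] [431] [290] [249] → 5 memory blocks.
Total size 1752 MB; any packing needs at least ⌈1752/512⌉ = 4 memory blocks.
An optimal packing achieves that bound: [431,70] [392] [290,167] [249,153] → 4 memory blocks.
Excess: 5 − 4 = 1.

1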